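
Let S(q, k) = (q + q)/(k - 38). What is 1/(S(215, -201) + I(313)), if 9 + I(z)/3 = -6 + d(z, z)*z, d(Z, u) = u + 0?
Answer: 239/70232588 ≈ 3.4030e-6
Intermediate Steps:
d(Z, u) = u
S(q, k) = 2*q/(-38 + k) (S(q, k) = (2*q)/(-38 + k) = 2*q/(-38 + k))
I(z) = -45 + 3*z² (I(z) = -27 + 3*(-6 + z*z) = -27 + 3*(-6 + z²) = -27 + (-18 + 3*z²) = -45 + 3*z²)
1/(S(215, -201) + I(313)) = 1/(2*215/(-38 - 201) + (-45 + 3*313²)) = 1/(2*215/(-239) + (-45 + 3*97969)) = 1/(2*215*(-1/239) + (-45 + 293907)) = 1/(-430/239 + 293862) = 1/(70232588/239) = 239/70232588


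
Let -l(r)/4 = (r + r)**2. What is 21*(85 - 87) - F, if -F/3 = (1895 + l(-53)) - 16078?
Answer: -177423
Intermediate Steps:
l(r) = -16*r**2 (l(r) = -4*(r + r)**2 = -4*4*r**2 = -16*r**2)
F = 177381 (F = -3*((1895 - 16*(-53)**2) - 16078) = -3*((1895 - 16*2809) - 16078) = -3*((1895 - 44944) - 16078) = -3*(-43049 - 16078) = -3*(-59127) = 177381)
21*(85 - 87) - F = 21*(85 - 87) - 1*177381 = 21*(-2) - 177381 = -42 - 177381 = -177423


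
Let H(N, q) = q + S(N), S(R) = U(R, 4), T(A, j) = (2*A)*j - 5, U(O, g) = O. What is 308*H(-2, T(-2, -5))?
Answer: 4004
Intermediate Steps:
T(A, j) = -5 + 2*A*j (T(A, j) = 2*A*j - 5 = -5 + 2*A*j)
S(R) = R
H(N, q) = N + q (H(N, q) = q + N = N + q)
308*H(-2, T(-2, -5)) = 308*(-2 + (-5 + 2*(-2)*(-5))) = 308*(-2 + (-5 + 20)) = 308*(-2 + 15) = 308*13 = 4004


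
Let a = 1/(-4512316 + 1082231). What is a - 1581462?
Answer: -5424549084271/3430085 ≈ -1.5815e+6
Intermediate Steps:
a = -1/3430085 (a = 1/(-3430085) = -1/3430085 ≈ -2.9154e-7)
a - 1581462 = -1/3430085 - 1581462 = -5424549084271/3430085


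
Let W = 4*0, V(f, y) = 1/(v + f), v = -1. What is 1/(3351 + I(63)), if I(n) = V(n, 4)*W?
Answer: 1/3351 ≈ 0.00029842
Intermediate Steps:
V(f, y) = 1/(-1 + f)
W = 0
I(n) = 0 (I(n) = 0/(-1 + n) = 0)
1/(3351 + I(63)) = 1/(3351 + 0) = 1/3351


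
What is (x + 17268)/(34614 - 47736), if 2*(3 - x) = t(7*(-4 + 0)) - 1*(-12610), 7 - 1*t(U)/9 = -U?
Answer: -22121/26244 ≈ -0.84290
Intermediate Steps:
t(U) = 63 + 9*U (t(U) = 63 - (-9)*U = 63 + 9*U)
x = -12415/2 (x = 3 - ((63 + 9*(7*(-4 + 0))) - 1*(-12610))/2 = 3 - ((63 + 9*(7*(-4))) + 12610)/2 = 3 - ((63 + 9*(-28)) + 12610)/2 = 3 - ((63 - 252) + 12610)/2 = 3 - (-189 + 12610)/2 = 3 - ½*12421 = 3 - 12421/2 = -12415/2 ≈ -6207.5)
(x + 17268)/(34614 - 47736) = (-12415/2 + 17268)/(34614 - 47736) = (22121/2)/(-13122) = (22121/2)*(-1/13122) = -22121/26244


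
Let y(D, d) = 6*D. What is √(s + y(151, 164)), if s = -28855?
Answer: I*√27949 ≈ 167.18*I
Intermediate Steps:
√(s + y(151, 164)) = √(-28855 + 6*151) = √(-28855 + 906) = √(-27949) = I*√27949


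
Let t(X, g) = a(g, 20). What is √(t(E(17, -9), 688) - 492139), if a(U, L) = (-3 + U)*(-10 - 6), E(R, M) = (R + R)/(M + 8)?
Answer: I*√503099 ≈ 709.29*I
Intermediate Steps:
E(R, M) = 2*R/(8 + M) (E(R, M) = (2*R)/(8 + M) = 2*R/(8 + M))
a(U, L) = 48 - 16*U (a(U, L) = (-3 + U)*(-16) = 48 - 16*U)
t(X, g) = 48 - 16*g
√(t(E(17, -9), 688) - 492139) = √((48 - 16*688) - 492139) = √((48 - 11008) - 492139) = √(-10960 - 492139) = √(-503099) = I*√503099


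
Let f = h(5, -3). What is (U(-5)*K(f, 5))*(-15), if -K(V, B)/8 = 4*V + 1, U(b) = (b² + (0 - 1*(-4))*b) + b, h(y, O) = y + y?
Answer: 0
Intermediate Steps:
h(y, O) = 2*y
U(b) = b² + 5*b (U(b) = (b² + (0 + 4)*b) + b = (b² + 4*b) + b = b² + 5*b)
f = 10 (f = 2*5 = 10)
K(V, B) = -8 - 32*V (K(V, B) = -8*(4*V + 1) = -8*(1 + 4*V) = -8 - 32*V)
(U(-5)*K(f, 5))*(-15) = ((-5*(5 - 5))*(-8 - 32*10))*(-15) = ((-5*0)*(-8 - 320))*(-15) = (0*(-328))*(-15) = 0*(-15) = 0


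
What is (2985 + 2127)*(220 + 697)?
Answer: 4687704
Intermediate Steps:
(2985 + 2127)*(220 + 697) = 5112*917 = 4687704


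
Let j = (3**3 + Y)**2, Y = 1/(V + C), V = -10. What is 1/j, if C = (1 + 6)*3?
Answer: 121/88804 ≈ 0.0013626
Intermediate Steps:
C = 21 (C = 7*3 = 21)
Y = 1/11 (Y = 1/(-10 + 21) = 1/11 ≈ 0.090909)
j = 88804/121 (j = (3**3 + 1/11)**2 = (27 + 1/11)**2 = (298/11)**2 = 88804/121 ≈ 733.92)
1/j = 1/(88804/121) = 121/88804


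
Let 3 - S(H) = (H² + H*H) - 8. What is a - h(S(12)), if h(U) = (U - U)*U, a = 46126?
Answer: 46126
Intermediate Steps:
S(H) = 11 - 2*H² (S(H) = 3 - ((H² + H*H) - 8) = 3 - ((H² + H²) - 8) = 3 - (2*H² - 8) = 3 - (-8 + 2*H²) = 3 + (8 - 2*H²) = 11 - 2*H²)
h(U) = 0 (h(U) = 0*U = 0)
a - h(S(12)) = 46126 - 1*0 = 46126 + 0 = 46126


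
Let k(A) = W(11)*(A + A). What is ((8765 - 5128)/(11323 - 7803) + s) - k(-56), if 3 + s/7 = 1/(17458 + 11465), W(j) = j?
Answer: 123395868151/101808960 ≈ 1212.0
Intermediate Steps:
s = -607376/28923 (s = -21 + 7/(17458 + 11465) = -21 + 7/28923 = -607376/28923 ≈ -21.000)
k(A) = 22*A (k(A) = 11*(A + A) = 11*(2*A) = 22*A)
((8765 - 5128)/(11323 - 7803) + s) - k(-56) = ((8765 - 5128)/(11323 - 7803) - 607376/28923) - 22*(-56) = (3637/3520 - 607376/28923) - 1*(-1232) = (3637*(1/3520) - 607376/28923) + 1232 = (3637/3520 - 607376/28923) + 1232 = -2032770569/101808960 + 1232 = 123395868151/101808960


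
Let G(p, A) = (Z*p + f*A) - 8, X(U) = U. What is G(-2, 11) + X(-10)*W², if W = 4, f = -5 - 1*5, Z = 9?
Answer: -296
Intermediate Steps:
f = -10 (f = -5 - 5 = -10)
G(p, A) = -8 - 10*A + 9*p (G(p, A) = (9*p - 10*A) - 8 = (-10*A + 9*p) - 8 = -8 - 10*A + 9*p)
G(-2, 11) + X(-10)*W² = (-8 - 10*11 + 9*(-2)) - 10*4² = (-8 - 110 - 18) - 10*16 = -136 - 160 = -296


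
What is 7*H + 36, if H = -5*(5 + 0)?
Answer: -139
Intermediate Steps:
H = -25 (H = -5*5 = -25)
7*H + 36 = 7*(-25) + 36 = -175 + 36 = -139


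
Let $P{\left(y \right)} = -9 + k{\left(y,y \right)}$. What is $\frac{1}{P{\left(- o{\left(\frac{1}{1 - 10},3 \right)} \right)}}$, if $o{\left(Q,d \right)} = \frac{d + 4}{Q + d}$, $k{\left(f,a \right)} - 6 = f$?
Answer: $- \frac{26}{141} \approx -0.1844$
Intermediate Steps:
$k{\left(f,a \right)} = 6 + f$
$o{\left(Q,d \right)} = \frac{4 + d}{Q + d}$
$P{\left(y \right)} = -3 + y$ ($P{\left(y \right)} = -9 + \left(6 + y\right) = -3 + y$)
$\frac{1}{P{\left(- o{\left(\frac{1}{1 - 10},3 \right)} \right)}} = \frac{1}{-3 - \frac{4 + 3}{\frac{1}{1 - 10} + 3}} = \frac{1}{-3 - \frac{1}{\frac{1}{-9} + 3} \cdot 7} = \frac{1}{-3 - \frac{1}{- \frac{1}{9} + 3} \cdot 7} = \frac{1}{-3 - \frac{1}{\frac{26}{9}} \cdot 7} = \frac{1}{-3 - \frac{9}{26} \cdot 7} = \frac{1}{-3 - \frac{63}{26}} = \frac{1}{- \frac{141}{26}} = - \frac{26}{141}$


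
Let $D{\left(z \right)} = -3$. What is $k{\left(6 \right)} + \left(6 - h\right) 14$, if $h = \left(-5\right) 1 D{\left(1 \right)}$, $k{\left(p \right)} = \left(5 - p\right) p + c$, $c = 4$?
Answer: $-128$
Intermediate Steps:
$k{\left(p \right)} = 4 + p \left(5 - p\right)$ ($k{\left(p \right)} = \left(5 - p\right) p + 4 = p \left(5 - p\right) + 4 = 4 + p \left(5 - p\right)$)
$h = 15$ ($h = \left(-5\right) 1 \left(-3\right) = \left(-5\right) \left(-3\right) = 15$)
$k{\left(6 \right)} + \left(6 - h\right) 14 = \left(4 - 6^{2} + 5 \cdot 6\right) + \left(6 - 15\right) 14 = \left(4 - 36 + 30\right) + \left(6 - 15\right) 14 = \left(4 - 36 + 30\right) - 126 = -2 - 126 = -128$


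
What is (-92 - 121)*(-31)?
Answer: 6603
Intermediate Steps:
(-92 - 121)*(-31) = -213*(-31) = 6603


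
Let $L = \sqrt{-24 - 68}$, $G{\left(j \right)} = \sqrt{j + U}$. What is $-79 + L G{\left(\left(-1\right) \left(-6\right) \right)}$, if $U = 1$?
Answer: $-79 + 2 i \sqrt{161} \approx -79.0 + 25.377 i$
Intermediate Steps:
$G{\left(j \right)} = \sqrt{1 + j}$ ($G{\left(j \right)} = \sqrt{j + 1} = \sqrt{1 + j}$)
$L = 2 i \sqrt{23}$ ($L = \sqrt{-92} = 2 i \sqrt{23} \approx 9.5917 i$)
$-79 + L G{\left(\left(-1\right) \left(-6\right) \right)} = -79 + 2 i \sqrt{23} \sqrt{1 - -6} = -79 + 2 i \sqrt{23} \sqrt{1 + 6} = -79 + 2 i \sqrt{23} \sqrt{7} = -79 + 2 i \sqrt{161}$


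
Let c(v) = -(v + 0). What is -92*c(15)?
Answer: 1380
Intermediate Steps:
c(v) = -v
-92*c(15) = -(-92)*15 = -92*(-15) = 1380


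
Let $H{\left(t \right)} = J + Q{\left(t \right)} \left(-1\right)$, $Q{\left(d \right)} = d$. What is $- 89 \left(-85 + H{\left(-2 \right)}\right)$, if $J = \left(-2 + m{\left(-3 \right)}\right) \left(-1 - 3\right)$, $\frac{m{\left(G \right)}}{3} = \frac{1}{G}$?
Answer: $6319$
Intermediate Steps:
$m{\left(G \right)} = \frac{3}{G}$
$J = 12$ ($J = \left(-2 + \frac{3}{-3}\right) \left(-1 - 3\right) = \left(-2 + 3 \left(- \frac{1}{3}\right)\right) \left(-4\right) = \left(-2 - 1\right) \left(-4\right) = \left(-3\right) \left(-4\right) = 12$)
$H{\left(t \right)} = 12 - t$ ($H{\left(t \right)} = 12 + t \left(-1\right) = 12 - t$)
$- 89 \left(-85 + H{\left(-2 \right)}\right) = - 89 \left(-85 + \left(12 - -2\right)\right) = - 89 \left(-85 + \left(12 + 2\right)\right) = - 89 \left(-85 + 14\right) = \left(-89\right) \left(-71\right) = 6319$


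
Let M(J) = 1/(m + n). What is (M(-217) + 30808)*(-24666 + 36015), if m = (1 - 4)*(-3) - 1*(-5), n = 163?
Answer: 20628763311/59 ≈ 3.4964e+8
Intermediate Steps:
m = 14 (m = -3*(-3) + 5 = 9 + 5 = 14)
M(J) = 1/177 (M(J) = 1/(14 + 163) = 1/177)
(M(-217) + 30808)*(-24666 + 36015) = (1/177 + 30808)*(-24666 + 36015) = (5453017/177)*11349 = 20628763311/59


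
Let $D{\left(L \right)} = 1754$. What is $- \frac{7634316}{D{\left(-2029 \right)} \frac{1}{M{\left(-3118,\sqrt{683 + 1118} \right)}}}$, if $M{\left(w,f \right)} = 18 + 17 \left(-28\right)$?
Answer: $\frac{1748258364}{877} \approx 1.9935 \cdot 10^{6}$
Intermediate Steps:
$M{\left(w,f \right)} = -458$ ($M{\left(w,f \right)} = 18 - 476 = -458$)
$- \frac{7634316}{D{\left(-2029 \right)} \frac{1}{M{\left(-3118,\sqrt{683 + 1118} \right)}}} = - \frac{7634316}{1754 \frac{1}{-458}} = - \frac{7634316}{1754 \left(- \frac{1}{458}\right)} = - \frac{7634316}{- \frac{877}{229}} = \left(-7634316\right) \left(- \frac{229}{877}\right) = \frac{1748258364}{877}$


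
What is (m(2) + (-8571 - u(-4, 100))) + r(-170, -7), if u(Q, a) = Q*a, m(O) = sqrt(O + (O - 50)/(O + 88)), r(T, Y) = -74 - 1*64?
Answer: -8309 + sqrt(330)/15 ≈ -8307.8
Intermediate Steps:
r(T, Y) = -138 (r(T, Y) = -74 - 64 = -138)
m(O) = sqrt(O + (-50 + O)/(88 + O))
(m(2) + (-8571 - u(-4, 100))) + r(-170, -7) = (sqrt((-50 + 2 + 2*(88 + 2))/(88 + 2)) + (-8571 - (-4)*100)) - 138 = (sqrt((-50 + 2 + 2*90)/90) + (-8571 - 1*(-400))) - 138 = (sqrt((-50 + 2 + 180)/90) + (-8571 + 400)) - 138 = (sqrt((1/90)*132) - 8171) - 138 = (sqrt(22/15) - 8171) - 138 = (sqrt(330)/15 - 8171) - 138 = (-8171 + sqrt(330)/15) - 138 = -8309 + sqrt(330)/15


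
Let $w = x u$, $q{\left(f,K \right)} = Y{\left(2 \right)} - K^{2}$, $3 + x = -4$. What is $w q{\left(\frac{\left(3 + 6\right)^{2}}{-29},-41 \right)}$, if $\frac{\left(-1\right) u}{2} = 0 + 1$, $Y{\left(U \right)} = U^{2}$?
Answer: $-23478$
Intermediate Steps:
$x = -7$ ($x = -3 - 4 = -7$)
$u = -2$ ($u = - 2 \left(0 + 1\right) = \left(-2\right) 1 = -2$)
$q{\left(f,K \right)} = 4 - K^{2}$ ($q{\left(f,K \right)} = 2^{2} - K^{2} = 4 - K^{2}$)
$w = 14$ ($w = \left(-7\right) \left(-2\right) = 14$)
$w q{\left(\frac{\left(3 + 6\right)^{2}}{-29},-41 \right)} = 14 \left(4 - \left(-41\right)^{2}\right) = 14 \left(4 - 1681\right) = 14 \left(-1677\right) = -23478$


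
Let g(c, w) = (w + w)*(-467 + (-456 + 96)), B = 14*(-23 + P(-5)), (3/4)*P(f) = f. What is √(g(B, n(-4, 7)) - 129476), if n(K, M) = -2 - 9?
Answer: I*√111282 ≈ 333.59*I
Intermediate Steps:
n(K, M) = -11
P(f) = 4*f/3
B = -1246/3 (B = 14*(-23 + (4/3)*(-5)) = 14*(-23 - 20/3) = 14*(-89/3) = -1246/3 ≈ -415.33)
g(c, w) = -1654*w (g(c, w) = (2*w)*(-467 - 360) = (2*w)*(-827) = -1654*w)
√(g(B, n(-4, 7)) - 129476) = √(-1654*(-11) - 129476) = √(18194 - 129476) = √(-111282) = I*√111282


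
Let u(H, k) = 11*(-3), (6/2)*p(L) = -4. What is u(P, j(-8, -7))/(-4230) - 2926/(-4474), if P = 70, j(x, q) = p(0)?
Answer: 2087437/3154170 ≈ 0.66180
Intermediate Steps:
p(L) = -4/3 (p(L) = (⅓)*(-4) = -4/3)
j(x, q) = -4/3
u(H, k) = -33
u(P, j(-8, -7))/(-4230) - 2926/(-4474) = -33/(-4230) - 2926/(-4474) = -33*(-1/4230) - 2926*(-1/4474) = 11/1410 + 1463/2237 = 2087437/3154170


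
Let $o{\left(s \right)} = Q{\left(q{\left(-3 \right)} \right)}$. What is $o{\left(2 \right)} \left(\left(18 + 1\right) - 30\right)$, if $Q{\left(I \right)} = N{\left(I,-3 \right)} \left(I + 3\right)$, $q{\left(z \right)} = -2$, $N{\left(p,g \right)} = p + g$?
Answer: $55$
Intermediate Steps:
$N{\left(p,g \right)} = g + p$
$Q{\left(I \right)} = \left(-3 + I\right) \left(3 + I\right)$ ($Q{\left(I \right)} = \left(-3 + I\right) \left(I + 3\right) = \left(-3 + I\right) \left(3 + I\right)$)
$o{\left(s \right)} = -5$ ($o{\left(s \right)} = -9 + \left(-2\right)^{2} = -9 + 4 = -5$)
$o{\left(2 \right)} \left(\left(18 + 1\right) - 30\right) = - 5 \left(\left(18 + 1\right) - 30\right) = - 5 \left(19 - 30\right) = \left(-5\right) \left(-11\right) = 55$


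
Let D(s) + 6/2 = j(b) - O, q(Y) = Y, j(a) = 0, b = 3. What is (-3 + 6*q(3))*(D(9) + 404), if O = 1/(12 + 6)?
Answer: 36085/6 ≈ 6014.2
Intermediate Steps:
O = 1/18 ≈ 0.055556
D(s) = -55/18 (D(s) = -3 + (0 - 1*1/18) = -3 + (0 - 1/18) = -3 - 1/18 = -55/18)
(-3 + 6*q(3))*(D(9) + 404) = (-3 + 6*3)*(-55/18 + 404) = (-3 + 18)*(7217/18) = 15*(7217/18) = 36085/6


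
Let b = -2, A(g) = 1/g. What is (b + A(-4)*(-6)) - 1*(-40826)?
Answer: 81651/2 ≈ 40826.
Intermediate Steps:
(b + A(-4)*(-6)) - 1*(-40826) = (-2 - 6/(-4)) - 1*(-40826) = (-2 - 1/4*(-6)) + 40826 = (-2 + 3/2) + 40826 = -1/2 + 40826 = 81651/2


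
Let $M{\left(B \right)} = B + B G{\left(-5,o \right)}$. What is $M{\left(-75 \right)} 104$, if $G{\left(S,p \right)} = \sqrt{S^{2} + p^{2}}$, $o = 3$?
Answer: $-7800 - 7800 \sqrt{34} \approx -53281.0$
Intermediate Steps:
$M{\left(B \right)} = B + B \sqrt{34}$ ($M{\left(B \right)} = B + B \sqrt{\left(-5\right)^{2} + 3^{2}} = B + B \sqrt{25 + 9} = B + B \sqrt{34}$)
$M{\left(-75 \right)} 104 = - 75 \left(1 + \sqrt{34}\right) 104 = \left(-75 - 75 \sqrt{34}\right) 104 = -7800 - 7800 \sqrt{34}$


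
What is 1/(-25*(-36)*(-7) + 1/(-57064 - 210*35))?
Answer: -64414/405808201 ≈ -0.00015873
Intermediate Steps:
1/(-25*(-36)*(-7) + 1/(-57064 - 210*35)) = 1/(900*(-7) + 1/(-57064 - 7350)) = 1/(-6300 + 1/(-64414)) = 1/(-6300 - 1/64414) = 1/(-405808201/64414) = -64414/405808201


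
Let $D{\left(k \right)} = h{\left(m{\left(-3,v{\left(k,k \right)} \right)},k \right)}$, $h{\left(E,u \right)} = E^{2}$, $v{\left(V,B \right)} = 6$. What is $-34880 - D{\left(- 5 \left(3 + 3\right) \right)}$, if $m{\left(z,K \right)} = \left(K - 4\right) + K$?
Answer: $-34944$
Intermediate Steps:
$m{\left(z,K \right)} = -4 + 2 K$ ($m{\left(z,K \right)} = \left(-4 + K\right) + K = -4 + 2 K$)
$D{\left(k \right)} = 64$ ($D{\left(k \right)} = \left(-4 + 2 \cdot 6\right)^{2} = \left(-4 + 12\right)^{2} = 8^{2} = 64$)
$-34880 - D{\left(- 5 \left(3 + 3\right) \right)} = -34880 - 64 = -34944$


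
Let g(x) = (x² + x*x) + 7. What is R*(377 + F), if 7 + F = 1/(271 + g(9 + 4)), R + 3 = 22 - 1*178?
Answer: -36239439/616 ≈ -58830.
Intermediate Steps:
g(x) = 7 + 2*x² (g(x) = (x² + x²) + 7 = 2*x² + 7 = 7 + 2*x²)
R = -159 (R = -3 + (22 - 1*178) = -3 + (22 - 178) = -3 - 156 = -159)
F = -4311/616 (F = -7 + 1/(271 + (7 + 2*(9 + 4)²)) = -7 + 1/(271 + (7 + 2*13²)) = -7 + 1/(271 + (7 + 2*169)) = -7 + 1/(271 + (7 + 338)) = -7 + 1/(271 + 345) = -7 + 1/616 = -4311/616 ≈ -6.9984)
R*(377 + F) = -159*(377 - 4311/616) = -159*227921/616 = -36239439/616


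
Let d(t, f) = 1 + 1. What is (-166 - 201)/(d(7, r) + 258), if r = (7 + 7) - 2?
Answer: -367/260 ≈ -1.4115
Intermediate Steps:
r = 12 (r = 14 - 2 = 12)
d(t, f) = 2
(-166 - 201)/(d(7, r) + 258) = (-166 - 201)/(2 + 258) = -367/260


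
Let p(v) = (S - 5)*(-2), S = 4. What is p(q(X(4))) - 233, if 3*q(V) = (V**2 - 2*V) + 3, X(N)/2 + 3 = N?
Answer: -231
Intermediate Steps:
X(N) = -6 + 2*N
q(V) = 1 - 2*V/3 + V**2/3 (q(V) = ((V**2 - 2*V) + 3)/3 = (3 + V**2 - 2*V)/3 = 1 - 2*V/3 + V**2/3)
p(v) = 2 (p(v) = (4 - 5)*(-2) = -1*(-2) = 2)
p(q(X(4))) - 233 = 2 - 233 = -231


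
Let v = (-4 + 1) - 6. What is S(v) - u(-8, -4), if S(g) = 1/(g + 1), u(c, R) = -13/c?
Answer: -7/4 ≈ -1.7500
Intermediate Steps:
v = -9 (v = -3 - 6 = -9)
S(g) = 1/(1 + g)
S(v) - u(-8, -4) = 1/(1 - 9) - (-13)/(-8) = 1/(-8) - (-13)*(-1)/8 = -1/8 - 1*13/8 = -1/8 - 13/8 = -7/4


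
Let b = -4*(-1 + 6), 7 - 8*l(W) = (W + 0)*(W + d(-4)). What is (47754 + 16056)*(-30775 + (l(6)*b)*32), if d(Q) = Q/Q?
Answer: -1785084750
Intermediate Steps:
d(Q) = 1
l(W) = 7/8 - W*(1 + W)/8 (l(W) = 7/8 - (W + 0)*(W + 1)/8 = 7/8 - W*(1 + W)/8)
b = -20 (b = -4*5 = -20)
(47754 + 16056)*(-30775 + (l(6)*b)*32) = (47754 + 16056)*(-30775 + ((7/8 - 1/8*6 - 1/8*6**2)*(-20))*32) = 63810*(-30775 + ((7/8 - 3/4 - 1/8*36)*(-20))*32) = 63810*(-30775 + ((7/8 - 3/4 - 9/2)*(-20))*32) = 63810*(-30775 - 35/8*(-20)*32) = 63810*(-30775 + (175/2)*32) = 63810*(-30775 + 2800) = 63810*(-27975) = -1785084750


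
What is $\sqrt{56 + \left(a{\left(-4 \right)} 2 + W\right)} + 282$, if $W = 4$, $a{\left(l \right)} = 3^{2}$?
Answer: $282 + \sqrt{78} \approx 290.83$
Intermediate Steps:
$a{\left(l \right)} = 9$
$\sqrt{56 + \left(a{\left(-4 \right)} 2 + W\right)} + 282 = \sqrt{56 + \left(9 \cdot 2 + 4\right)} + 282 = \sqrt{56 + \left(18 + 4\right)} + 282 = \sqrt{56 + 22} + 282 = \sqrt{78} + 282 = 282 + \sqrt{78}$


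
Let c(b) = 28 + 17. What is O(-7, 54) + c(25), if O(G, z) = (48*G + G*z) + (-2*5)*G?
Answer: -599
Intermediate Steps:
c(b) = 45
O(G, z) = 38*G + G*z (O(G, z) = (48*G + G*z) - 10*G = 38*G + G*z)
O(-7, 54) + c(25) = -7*(38 + 54) + 45 = -7*92 + 45 = -644 + 45 = -599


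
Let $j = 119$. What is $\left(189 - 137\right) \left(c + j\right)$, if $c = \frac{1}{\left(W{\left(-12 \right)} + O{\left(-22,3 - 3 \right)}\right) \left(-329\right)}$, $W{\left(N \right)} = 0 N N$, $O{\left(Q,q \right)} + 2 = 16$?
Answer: $\frac{14250938}{2303} \approx 6188.0$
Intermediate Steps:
$O{\left(Q,q \right)} = 14$ ($O{\left(Q,q \right)} = -2 + 16 = 14$)
$W{\left(N \right)} = 0$ ($W{\left(N \right)} = 0 N = 0$)
$c = - \frac{1}{4606}$ ($c = \frac{1}{\left(0 + 14\right) \left(-329\right)} = \frac{1}{14} \left(- \frac{1}{329}\right) = - \frac{1}{4606} \approx -0.00021711$)
$\left(189 - 137\right) \left(c + j\right) = \left(189 - 137\right) \left(- \frac{1}{4606} + 119\right) = 52 \cdot \frac{548113}{4606} = \frac{14250938}{2303}$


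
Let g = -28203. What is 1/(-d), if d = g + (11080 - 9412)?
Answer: 1/26535 ≈ 3.7686e-5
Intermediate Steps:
d = -26535 (d = -28203 + (11080 - 9412) = -28203 + 1668 = -26535)
1/(-d) = 1/(-1*(-26535)) = 1/26535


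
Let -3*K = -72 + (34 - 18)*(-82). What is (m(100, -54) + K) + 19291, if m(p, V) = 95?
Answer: 59542/3 ≈ 19847.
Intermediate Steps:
K = 1384/3 (K = -(-72 + (34 - 18)*(-82))/3 = -(-72 + 16*(-82))/3 = -(-72 - 1312)/3 = -⅓*(-1384) = 1384/3 ≈ 461.33)
(m(100, -54) + K) + 19291 = (95 + 1384/3) + 19291 = 1669/3 + 19291 = 59542/3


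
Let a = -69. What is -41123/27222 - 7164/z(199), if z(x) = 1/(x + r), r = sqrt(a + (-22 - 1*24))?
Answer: -38808704315/27222 - 7164*I*sqrt(115) ≈ -1.4256e+6 - 76825.0*I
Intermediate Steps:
r = I*sqrt(115) (r = sqrt(-69 + (-22 - 1*24)) = sqrt(-69 + (-22 - 24)) = sqrt(-69 - 46) = sqrt(-115) = I*sqrt(115) ≈ 10.724*I)
z(x) = 1/(x + I*sqrt(115))
-41123/27222 - 7164/z(199) = -41123/27222 - (1425636 + 7164*I*sqrt(115)) = -41123*1/27222 - 7164*(199 + I*sqrt(115)) = -41123/27222 + (-1425636 - 7164*I*sqrt(115)) = -38808704315/27222 - 7164*I*sqrt(115)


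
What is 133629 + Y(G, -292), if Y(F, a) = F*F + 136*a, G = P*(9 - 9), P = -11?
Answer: 93917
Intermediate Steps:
G = 0 (G = -11*(9 - 9) = -11*0 = 0)
Y(F, a) = F² + 136*a
133629 + Y(G, -292) = 133629 + (0² + 136*(-292)) = 133629 + (0 - 39712) = 133629 - 39712 = 93917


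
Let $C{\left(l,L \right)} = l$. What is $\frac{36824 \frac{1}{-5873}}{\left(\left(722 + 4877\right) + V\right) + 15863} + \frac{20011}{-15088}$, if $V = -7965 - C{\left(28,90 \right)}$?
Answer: $- \frac{1583494478319}{1193512657456} \approx -1.3268$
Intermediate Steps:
$V = -7993$ ($V = -7965 - 28 = -7993$)
$\frac{36824 \frac{1}{-5873}}{\left(\left(722 + 4877\right) + V\right) + 15863} + \frac{20011}{-15088} = \frac{36824 \frac{1}{-5873}}{\left(\left(722 + 4877\right) - 7993\right) + 15863} + \frac{20011}{-15088} = \frac{36824 \left(- \frac{1}{5873}\right)}{\left(5599 - 7993\right) + 15863} + 20011 \left(- \frac{1}{15088}\right) = - \frac{36824}{5873 \left(-2394 + 15863\right)} - \frac{20011}{15088} = - \frac{36824}{5873 \cdot 13469} - \frac{20011}{15088} = \left(- \frac{36824}{5873}\right) \frac{1}{13469} - \frac{20011}{15088} = - \frac{36824}{79103437} - \frac{20011}{15088} = - \frac{1583494478319}{1193512657456}$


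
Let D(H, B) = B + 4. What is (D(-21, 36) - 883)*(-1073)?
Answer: 904539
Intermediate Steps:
D(H, B) = 4 + B
(D(-21, 36) - 883)*(-1073) = ((4 + 36) - 883)*(-1073) = (40 - 883)*(-1073) = -843*(-1073) = 904539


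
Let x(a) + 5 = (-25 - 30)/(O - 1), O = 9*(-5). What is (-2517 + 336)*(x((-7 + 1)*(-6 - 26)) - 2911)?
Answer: 292430661/46 ≈ 6.3572e+6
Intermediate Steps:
O = -45
x(a) = -175/46 (x(a) = -5 + (-25 - 30)/(-45 - 1) = -5 - 55/(-46) = -5 - 55*(-1/46) = -5 + 55/46 = -175/46)
(-2517 + 336)*(x((-7 + 1)*(-6 - 26)) - 2911) = (-2517 + 336)*(-175/46 - 2911) = -2181*(-134081/46) = 292430661/46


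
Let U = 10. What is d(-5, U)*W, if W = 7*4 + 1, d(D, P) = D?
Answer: -145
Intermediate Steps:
W = 29 (W = 28 + 1 = 29)
d(-5, U)*W = -5*29 = -145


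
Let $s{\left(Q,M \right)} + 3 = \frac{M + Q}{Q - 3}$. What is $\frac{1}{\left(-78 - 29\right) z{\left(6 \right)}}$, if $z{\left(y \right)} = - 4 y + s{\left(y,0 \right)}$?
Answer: $\frac{1}{2675} \approx 0.00037383$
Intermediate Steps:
$s{\left(Q,M \right)} = -3 + \frac{M + Q}{-3 + Q}$ ($s{\left(Q,M \right)} = -3 + \frac{M + Q}{Q - 3} = -3 + \frac{M + Q}{-3 + Q}$)
$z{\left(y \right)} = - 4 y + \frac{9 - 2 y}{-3 + y}$ ($z{\left(y \right)} = - 4 y + \frac{9 + 0 - 2 y}{-3 + y} = - 4 y + \frac{9 - 2 y}{-3 + y}$)
$\frac{1}{\left(-78 - 29\right) z{\left(6 \right)}} = \frac{1}{\left(-78 - 29\right) \frac{9 - 4 \cdot 6^{2} + 10 \cdot 6}{-3 + 6}} = \frac{1}{\left(-107\right) \frac{9 - 144 + 60}{3}} = \frac{1}{\left(-107\right) \frac{1}{3} \left(-75\right)} = \frac{1}{\left(-107\right) \left(-25\right)} = \frac{1}{2675}$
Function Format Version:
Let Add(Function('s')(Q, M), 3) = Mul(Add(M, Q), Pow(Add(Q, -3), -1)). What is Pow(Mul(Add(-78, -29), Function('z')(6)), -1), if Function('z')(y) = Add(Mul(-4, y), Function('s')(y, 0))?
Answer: Rational(1, 2675) ≈ 0.00037383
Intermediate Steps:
Function('s')(Q, M) = Add(-3, Mul(Pow(Add(-3, Q), -1), Add(M, Q))) (Function('s')(Q, M) = Add(-3, Mul(Add(M, Q), Pow(Add(Q, -3), -1))) = Add(-3, Mul(Add(M, Q), Pow(Add(-3, Q), -1))) = Add(-3, Mul(Pow(Add(-3, Q), -1), Add(M, Q))))
Function('z')(y) = Add(Mul(-4, y), Mul(Pow(Add(-3, y), -1), Add(9, Mul(-2, y)))) (Function('z')(y) = Add(Mul(-4, y), Mul(Pow(Add(-3, y), -1), Add(9, 0, Mul(-2, y)))) = Add(Mul(-4, y), Mul(Pow(Add(-3, y), -1), Add(9, Mul(-2, y)))))
Pow(Mul(Add(-78, -29), Function('z')(6)), -1) = Pow(Mul(Add(-78, -29), Mul(Pow(Add(-3, 6), -1), Add(9, Mul(-4, Pow(6, 2)), Mul(10, 6)))), -1) = Pow(Mul(-107, Mul(Pow(3, -1), Add(9, Mul(-4, 36), 60))), -1) = Pow(Mul(-107, Mul(Rational(1, 3), Add(9, -144, 60))), -1) = Pow(Mul(-107, Mul(Rational(1, 3), -75)), -1) = Pow(Mul(-107, -25), -1) = Pow(2675, -1) = Rational(1, 2675)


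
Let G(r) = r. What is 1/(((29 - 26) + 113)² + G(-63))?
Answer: 1/13393 ≈ 7.4666e-5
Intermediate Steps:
1/(((29 - 26) + 113)² + G(-63)) = 1/(((29 - 26) + 113)² - 63) = 1/((3 + 113)² - 63) = 1/(116² - 63) = 1/(13456 - 63) = 1/13393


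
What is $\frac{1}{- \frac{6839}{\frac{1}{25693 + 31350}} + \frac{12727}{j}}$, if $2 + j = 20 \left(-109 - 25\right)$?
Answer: $- \frac{2682}{1046294013241} \approx -2.5633 \cdot 10^{-9}$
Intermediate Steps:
$j = -2682$ ($j = -2 + 20 \left(-109 - 25\right) = -2 + 20 \left(-134\right) = -2 - 2680 = -2682$)
$\frac{1}{- \frac{6839}{\frac{1}{25693 + 31350}} + \frac{12727}{j}} = \frac{1}{- \frac{6839}{\frac{1}{25693 + 31350}} + \frac{12727}{-2682}} = \frac{1}{- \frac{6839}{\frac{1}{57043}} + 12727 \left(- \frac{1}{2682}\right)} = \frac{1}{- 6839 \frac{1}{\frac{1}{57043}} - \frac{12727}{2682}} = \frac{1}{\left(-6839\right) 57043 - \frac{12727}{2682}} = \frac{1}{-390117077 - \frac{12727}{2682}} = \frac{1}{- \frac{1046294013241}{2682}} = - \frac{2682}{1046294013241}$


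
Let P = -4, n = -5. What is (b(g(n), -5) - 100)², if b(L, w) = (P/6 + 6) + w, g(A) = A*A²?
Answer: 89401/9 ≈ 9933.4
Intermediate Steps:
g(A) = A³
b(L, w) = 16/3 + w (b(L, w) = (-4/6 + 6) + w = (-4*⅙ + 6) + w = (-⅔ + 6) + w = 16/3 + w)
(b(g(n), -5) - 100)² = ((16/3 - 5) - 100)² = (⅓ - 100)² = (-299/3)² = 89401/9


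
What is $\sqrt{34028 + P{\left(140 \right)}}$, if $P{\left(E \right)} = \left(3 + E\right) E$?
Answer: $4 \sqrt{3378} \approx 232.48$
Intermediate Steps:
$P{\left(E \right)} = E \left(3 + E\right)$
$\sqrt{34028 + P{\left(140 \right)}} = \sqrt{34028 + 140 \left(3 + 140\right)} = \sqrt{34028 + 140 \cdot 143} = \sqrt{34028 + 20020} = \sqrt{54048} = 4 \sqrt{3378}$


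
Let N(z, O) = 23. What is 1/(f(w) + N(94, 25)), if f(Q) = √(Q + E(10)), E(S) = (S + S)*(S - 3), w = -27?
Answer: 23/416 - √113/416 ≈ 0.029735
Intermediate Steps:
E(S) = 2*S*(-3 + S) (E(S) = (2*S)*(-3 + S) = 2*S*(-3 + S))
f(Q) = √(140 + Q) (f(Q) = √(Q + 2*10*(-3 + 10)) = √(Q + 2*10*7) = √(Q + 140) = √(140 + Q))
1/(f(w) + N(94, 25)) = 1/(√(140 - 27) + 23) = 1/(√113 + 23) = 1/(23 + √113)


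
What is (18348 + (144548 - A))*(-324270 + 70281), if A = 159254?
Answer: -925027938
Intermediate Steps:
(18348 + (144548 - A))*(-324270 + 70281) = (18348 + (144548 - 1*159254))*(-324270 + 70281) = (18348 + (144548 - 159254))*(-253989) = (18348 - 14706)*(-253989) = 3642*(-253989) = -925027938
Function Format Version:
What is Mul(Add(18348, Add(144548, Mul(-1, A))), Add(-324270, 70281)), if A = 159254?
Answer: -925027938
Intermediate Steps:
Mul(Add(18348, Add(144548, Mul(-1, A))), Add(-324270, 70281)) = Mul(Add(18348, Add(144548, Mul(-1, 159254))), Add(-324270, 70281)) = Mul(Add(18348, Add(144548, -159254)), -253989) = Mul(Add(18348, -14706), -253989) = Mul(3642, -253989) = -925027938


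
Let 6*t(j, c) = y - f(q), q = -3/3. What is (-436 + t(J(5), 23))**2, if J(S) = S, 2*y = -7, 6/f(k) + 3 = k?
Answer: 1713481/9 ≈ 1.9039e+5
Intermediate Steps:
q = -1 (q = -3*1/3 = -1)
f(k) = 6/(-3 + k)
y = -7/2 (y = (1/2)*(-7) = -7/2 ≈ -3.5000)
t(j, c) = -1/3 (t(j, c) = (-7/2 - 6/(-3 - 1))/6 = (-7/2 - 6/(-4))/6 = (-7/2 - 6*(-1)/4)/6 = (-7/2 - 1*(-3/2))/6 = (-7/2 + 3/2)/6 = (1/6)*(-2) = -1/3)
(-436 + t(J(5), 23))**2 = (-436 - 1/3)**2 = (-1309/3)**2 = 1713481/9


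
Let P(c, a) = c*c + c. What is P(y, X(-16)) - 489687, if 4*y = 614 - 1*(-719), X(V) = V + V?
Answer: -6052771/16 ≈ -3.7830e+5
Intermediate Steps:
X(V) = 2*V
y = 1333/4 (y = (614 - 1*(-719))/4 = (614 + 719)/4 = (¼)*1333 = 1333/4 ≈ 333.25)
P(c, a) = c + c² (P(c, a) = c² + c = c + c²)
P(y, X(-16)) - 489687 = 1333*(1 + 1333/4)/4 - 489687 = (1333/4)*(1337/4) - 489687 = 1782221/16 - 489687 = -6052771/16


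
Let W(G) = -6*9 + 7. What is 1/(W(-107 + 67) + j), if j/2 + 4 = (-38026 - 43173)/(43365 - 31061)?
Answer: -6152/419559 ≈ -0.014663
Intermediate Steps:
W(G) = -47 (W(G) = -54 + 7 = -47)
j = -130415/6152 (j = -8 + 2*((-38026 - 43173)/(43365 - 31061)) = -8 + 2*(-81199/12304) = -8 - 81199/6152 = -130415/6152 ≈ -21.199)
1/(W(-107 + 67) + j) = 1/(-47 - 130415/6152) = 1/(-419559/6152) = -6152/419559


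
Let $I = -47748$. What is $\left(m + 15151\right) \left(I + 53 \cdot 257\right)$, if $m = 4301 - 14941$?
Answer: $-153946897$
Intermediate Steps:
$m = -10640$
$\left(m + 15151\right) \left(I + 53 \cdot 257\right) = \left(-10640 + 15151\right) \left(-47748 + 53 \cdot 257\right) = 4511 \left(-47748 + 13621\right) = 4511 \left(-34127\right) = -153946897$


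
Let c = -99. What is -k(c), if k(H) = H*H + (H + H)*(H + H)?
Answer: -49005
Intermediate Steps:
k(H) = 5*H² (k(H) = H² + (2*H)*(2*H) = H² + 4*H² = 5*H²)
-k(c) = -5*(-99)² = -5*9801 = -1*49005 = -49005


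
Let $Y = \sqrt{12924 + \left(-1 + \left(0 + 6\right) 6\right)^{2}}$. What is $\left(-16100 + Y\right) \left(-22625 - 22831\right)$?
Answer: $731841600 - 45456 \sqrt{14149} \approx 7.2643 \cdot 10^{8}$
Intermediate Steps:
$Y = \sqrt{14149}$ ($Y = \sqrt{12924 + \left(-1 + 6 \cdot 6\right)^{2}} = \sqrt{12924 + \left(-1 + 36\right)^{2}} = \sqrt{12924 + 35^{2}} = \sqrt{12924 + 1225} = \sqrt{14149} \approx 118.95$)
$\left(-16100 + Y\right) \left(-22625 - 22831\right) = \left(-16100 + \sqrt{14149}\right) \left(-22625 - 22831\right) = \left(-16100 + \sqrt{14149}\right) \left(-45456\right) = 731841600 - 45456 \sqrt{14149}$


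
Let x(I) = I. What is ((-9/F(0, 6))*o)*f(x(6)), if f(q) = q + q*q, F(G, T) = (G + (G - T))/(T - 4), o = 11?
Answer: 1386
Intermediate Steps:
F(G, T) = (-T + 2*G)/(-4 + T)
f(q) = q + q**2
((-9/F(0, 6))*o)*f(x(6)) = (-9*(-4 + 6)/(-1*6 + 2*0)*11)*(6*(1 + 6)) = (-9*2/(-6 + 0)*11)*(6*7) = (-9/((1/2)*(-6))*11)*42 = (-9/(-3)*11)*42 = (-9*(-1/3)*11)*42 = (3*11)*42 = 33*42 = 1386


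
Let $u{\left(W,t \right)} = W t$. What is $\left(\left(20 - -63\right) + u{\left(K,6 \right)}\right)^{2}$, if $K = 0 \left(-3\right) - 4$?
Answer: $3481$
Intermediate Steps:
$K = -4$ ($K = 0 - 4 = -4$)
$\left(\left(20 - -63\right) + u{\left(K,6 \right)}\right)^{2} = \left(\left(20 - -63\right) - 24\right)^{2} = \left(\left(20 + 63\right) - 24\right)^{2} = \left(83 - 24\right)^{2} = 59^{2} = 3481$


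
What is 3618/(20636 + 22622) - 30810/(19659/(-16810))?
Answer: 3734014296677/141734837 ≈ 26345.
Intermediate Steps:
3618/(20636 + 22622) - 30810/(19659/(-16810)) = 3618/43258 - 30810/(19659*(-1/16810)) = 3618*(1/43258) - 30810/(-19659/16810) = 1809/21629 - 30810*(-16810/19659) = 1809/21629 + 172638700/6553 = 3734014296677/141734837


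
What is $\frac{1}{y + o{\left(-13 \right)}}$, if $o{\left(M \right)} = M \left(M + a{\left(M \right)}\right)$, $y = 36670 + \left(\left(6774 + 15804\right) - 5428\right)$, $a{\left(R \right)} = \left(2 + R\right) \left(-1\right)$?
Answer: $\frac{1}{53846} \approx 1.8571 \cdot 10^{-5}$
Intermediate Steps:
$a{\left(R \right)} = -2 - R$
$y = 53820$ ($y = 36670 + \left(22578 - 5428\right) = 36670 + 17150 = 53820$)
$o{\left(M \right)} = - 2 M$ ($o{\left(M \right)} = M \left(M - \left(2 + M\right)\right) = M \left(-2\right) = - 2 M$)
$\frac{1}{y + o{\left(-13 \right)}} = \frac{1}{53820 - -26} = \frac{1}{53820 + 26} = \frac{1}{53846}$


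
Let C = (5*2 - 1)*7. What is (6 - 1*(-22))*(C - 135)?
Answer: -2016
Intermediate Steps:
C = 63 (C = (10 - 1)*7 = 9*7 = 63)
(6 - 1*(-22))*(C - 135) = (6 - 1*(-22))*(63 - 135) = (6 + 22)*(-72) = 28*(-72) = -2016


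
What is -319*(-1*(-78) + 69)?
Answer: -46893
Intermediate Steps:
-319*(-1*(-78) + 69) = -319*(78 + 69) = -319*147 = -46893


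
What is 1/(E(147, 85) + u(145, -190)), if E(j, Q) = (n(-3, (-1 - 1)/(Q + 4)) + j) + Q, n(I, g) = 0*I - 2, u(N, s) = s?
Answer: 1/40 ≈ 0.025000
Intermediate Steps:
n(I, g) = -2 (n(I, g) = 0 - 2 = -2)
E(j, Q) = -2 + Q + j (E(j, Q) = (-2 + j) + Q = -2 + Q + j)
1/(E(147, 85) + u(145, -190)) = 1/((-2 + 85 + 147) - 190) = 1/(230 - 190) = 1/40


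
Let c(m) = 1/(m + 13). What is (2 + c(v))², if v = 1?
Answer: 841/196 ≈ 4.2908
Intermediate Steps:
c(m) = 1/(13 + m)
(2 + c(v))² = (2 + 1/(13 + 1))² = (2 + 1/14)² = (29/14)² = 841/196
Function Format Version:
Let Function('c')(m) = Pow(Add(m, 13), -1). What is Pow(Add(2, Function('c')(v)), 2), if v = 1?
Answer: Rational(841, 196) ≈ 4.2908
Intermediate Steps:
Function('c')(m) = Pow(Add(13, m), -1)
Pow(Add(2, Function('c')(v)), 2) = Pow(Add(2, Pow(Add(13, 1), -1)), 2) = Pow(Add(2, Pow(14, -1)), 2) = Pow(Add(2, Rational(1, 14)), 2) = Pow(Rational(29, 14), 2) = Rational(841, 196)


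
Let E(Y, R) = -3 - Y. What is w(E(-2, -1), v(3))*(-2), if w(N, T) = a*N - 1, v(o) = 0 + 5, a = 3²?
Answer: 20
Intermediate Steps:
a = 9
v(o) = 5
w(N, T) = -1 + 9*N (w(N, T) = 9*N - 1 = -1 + 9*N)
w(E(-2, -1), v(3))*(-2) = (-1 + 9*(-3 - 1*(-2)))*(-2) = (-1 + 9*(-3 + 2))*(-2) = (-1 + 9*(-1))*(-2) = (-1 - 9)*(-2) = -10*(-2) = 20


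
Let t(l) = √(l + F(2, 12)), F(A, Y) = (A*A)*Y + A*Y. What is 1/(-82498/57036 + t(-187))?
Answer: -1176338982/95228257261 - 813276324*I*√115/95228257261 ≈ -0.012353 - 0.091584*I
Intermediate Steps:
F(A, Y) = A*Y + Y*A² (F(A, Y) = A²*Y + A*Y = Y*A² + A*Y = A*Y + Y*A²)
t(l) = √(72 + l) (t(l) = √(l + 2*12*(1 + 2)) = √(l + 2*12*3) = √(l + 72) = √(72 + l))
1/(-82498/57036 + t(-187)) = 1/(-82498/57036 + √(72 - 187)) = 1/(-82498*1/57036 + √(-115)) = 1/(-41249/28518 + I*√115)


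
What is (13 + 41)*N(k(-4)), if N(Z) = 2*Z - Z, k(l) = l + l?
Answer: -432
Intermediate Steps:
k(l) = 2*l
N(Z) = Z
(13 + 41)*N(k(-4)) = (13 + 41)*(2*(-4)) = 54*(-8) = -432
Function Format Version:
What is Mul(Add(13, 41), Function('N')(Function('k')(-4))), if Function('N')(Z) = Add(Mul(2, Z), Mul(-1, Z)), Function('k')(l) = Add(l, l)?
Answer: -432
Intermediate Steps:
Function('k')(l) = Mul(2, l)
Function('N')(Z) = Z
Mul(Add(13, 41), Function('N')(Function('k')(-4))) = Mul(Add(13, 41), Mul(2, -4)) = Mul(54, -8) = -432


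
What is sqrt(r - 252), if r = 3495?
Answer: sqrt(3243) ≈ 56.947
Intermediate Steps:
sqrt(r - 252) = sqrt(3495 - 252) = sqrt(3243)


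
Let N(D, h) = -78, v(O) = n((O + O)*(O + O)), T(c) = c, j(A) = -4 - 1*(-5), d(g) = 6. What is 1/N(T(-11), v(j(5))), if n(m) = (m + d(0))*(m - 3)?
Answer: -1/78 ≈ -0.012821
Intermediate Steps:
j(A) = 1 (j(A) = -4 + 5 = 1)
n(m) = (-3 + m)*(6 + m) (n(m) = (m + 6)*(m - 3) = (6 + m)*(-3 + m) = (-3 + m)*(6 + m))
v(O) = -18 + 12*O² + 16*O⁴ (v(O) = -18 + ((O + O)*(O + O))² + 3*((O + O)*(O + O)) = -18 + ((2*O)*(2*O))² + 3*((2*O)*(2*O)) = -18 + (4*O²)² + 3*(4*O²) = -18 + 16*O⁴ + 12*O² = -18 + 12*O² + 16*O⁴)
1/N(T(-11), v(j(5))) = 1/(-78) = -1/78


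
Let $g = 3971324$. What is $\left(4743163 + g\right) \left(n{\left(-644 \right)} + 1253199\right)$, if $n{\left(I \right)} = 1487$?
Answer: $10933944836082$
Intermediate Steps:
$\left(4743163 + g\right) \left(n{\left(-644 \right)} + 1253199\right) = \left(4743163 + 3971324\right) \left(1487 + 1253199\right) = 8714487 \cdot 1254686 = 10933944836082$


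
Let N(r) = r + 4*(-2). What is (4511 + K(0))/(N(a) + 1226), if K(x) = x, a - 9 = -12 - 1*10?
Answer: 4511/1205 ≈ 3.7436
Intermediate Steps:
a = -13 (a = 9 + (-12 - 1*10) = 9 + (-12 - 10) = 9 - 22 = -13)
N(r) = -8 + r (N(r) = r - 8 = -8 + r)
(4511 + K(0))/(N(a) + 1226) = (4511 + 0)/((-8 - 13) + 1226) = 4511/(-21 + 1226) = 4511/1205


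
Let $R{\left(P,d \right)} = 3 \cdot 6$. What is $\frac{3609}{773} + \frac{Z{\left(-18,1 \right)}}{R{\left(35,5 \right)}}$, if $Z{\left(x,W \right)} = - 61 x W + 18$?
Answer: $\frac{51535}{773} \approx 66.669$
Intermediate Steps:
$Z{\left(x,W \right)} = 18 - 61 W x$ ($Z{\left(x,W \right)} = - 61 W x + 18 = 18 - 61 W x$)
$R{\left(P,d \right)} = 18$
$\frac{3609}{773} + \frac{Z{\left(-18,1 \right)}}{R{\left(35,5 \right)}} = \frac{3609}{773} + \frac{18 - 61 \left(-18\right)}{18} = 3609 \cdot \frac{1}{773} + \left(18 + 1098\right) \frac{1}{18} = \frac{3609}{773} + 1116 \cdot \frac{1}{18} = \frac{3609}{773} + 62 = \frac{51535}{773}$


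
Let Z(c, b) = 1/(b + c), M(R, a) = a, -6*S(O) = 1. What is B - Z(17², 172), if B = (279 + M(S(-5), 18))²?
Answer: 40664348/461 ≈ 88209.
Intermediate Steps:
S(O) = -⅙ (S(O) = -⅙*1 = -⅙)
B = 88209 (B = (279 + 18)² = 297² = 88209)
B - Z(17², 172) = 88209 - 1/(172 + 17²) = 88209 - 1/(172 + 289) = 88209 - 1/461 = 40664348/461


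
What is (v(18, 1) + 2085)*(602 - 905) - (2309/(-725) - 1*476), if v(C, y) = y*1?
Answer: -457894641/725 ≈ -6.3158e+5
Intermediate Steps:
v(C, y) = y
(v(18, 1) + 2085)*(602 - 905) - (2309/(-725) - 1*476) = (1 + 2085)*(602 - 905) - (2309/(-725) - 1*476) = 2086*(-303) - (2309*(-1/725) - 476) = -632058 - (-2309/725 - 476) = -632058 - 1*(-347409/725) = -632058 + 347409/725 = -457894641/725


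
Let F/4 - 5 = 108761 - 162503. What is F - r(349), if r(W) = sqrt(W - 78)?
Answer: -214948 - sqrt(271) ≈ -2.1496e+5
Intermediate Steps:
F = -214948 (F = 20 + 4*(108761 - 162503) = 20 + 4*(-53742) = 20 - 214968 = -214948)
r(W) = sqrt(-78 + W)
F - r(349) = -214948 - sqrt(-78 + 349) = -214948 - sqrt(271)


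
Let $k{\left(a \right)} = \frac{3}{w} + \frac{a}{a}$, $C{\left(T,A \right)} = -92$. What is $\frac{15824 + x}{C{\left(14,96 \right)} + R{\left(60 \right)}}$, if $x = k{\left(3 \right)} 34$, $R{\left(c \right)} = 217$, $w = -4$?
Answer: $\frac{6333}{50} \approx 126.66$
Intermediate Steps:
$k{\left(a \right)} = \frac{1}{4}$ ($k{\left(a \right)} = \frac{3}{-4} + \frac{a}{a} = 3 \left(- \frac{1}{4}\right) + 1 = - \frac{3}{4} + 1 = \frac{1}{4}$)
$x = \frac{17}{2}$ ($x = \frac{1}{4} \cdot 34 = \frac{17}{2} \approx 8.5$)
$\frac{15824 + x}{C{\left(14,96 \right)} + R{\left(60 \right)}} = \frac{15824 + \frac{17}{2}}{-92 + 217} = \frac{31665}{2 \cdot 125} = \frac{31665}{2} \cdot \frac{1}{125} = \frac{6333}{50}$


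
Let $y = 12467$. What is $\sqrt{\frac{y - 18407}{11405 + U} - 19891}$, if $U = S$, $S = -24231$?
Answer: $\frac{i \sqrt{6760574689}}{583} \approx 141.03 i$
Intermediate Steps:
$U = -24231$
$\sqrt{\frac{y - 18407}{11405 + U} - 19891} = \sqrt{\frac{12467 - 18407}{11405 - 24231} - 19891} = \sqrt{- \frac{5940}{-12826} - 19891} = \sqrt{\left(-5940\right) \left(- \frac{1}{12826}\right) - 19891} = \sqrt{\frac{270}{583} - 19891} = \sqrt{- \frac{11596183}{583}} = \frac{i \sqrt{6760574689}}{583}$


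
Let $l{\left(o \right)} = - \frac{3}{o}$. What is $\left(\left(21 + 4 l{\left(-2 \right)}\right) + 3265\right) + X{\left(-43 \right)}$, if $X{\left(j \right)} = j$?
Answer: $3249$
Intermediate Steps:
$\left(\left(21 + 4 l{\left(-2 \right)}\right) + 3265\right) + X{\left(-43 \right)} = \left(\left(21 + 4 \left(- \frac{3}{-2}\right)\right) + 3265\right) - 43 = \left(\left(21 + 4 \left(\left(-3\right) \left(- \frac{1}{2}\right)\right)\right) + 3265\right) - 43 = \left(\left(21 + 4 \cdot \frac{3}{2}\right) + 3265\right) - 43 = \left(\left(21 + 6\right) + 3265\right) - 43 = \left(27 + 3265\right) - 43 = 3292 - 43 = 3249$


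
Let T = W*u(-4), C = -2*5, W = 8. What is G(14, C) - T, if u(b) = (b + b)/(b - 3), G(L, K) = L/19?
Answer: -1118/133 ≈ -8.4060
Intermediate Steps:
C = -10
G(L, K) = L/19 (G(L, K) = L*(1/19) = L/19)
u(b) = 2*b/(-3 + b) (u(b) = (2*b)/(-3 + b) = 2*b/(-3 + b))
T = 64/7 (T = 8*(2*(-4)/(-3 - 4)) = 8*(2*(-4)/(-7)) = 8*(2*(-4)*(-⅐)) = 8*(8/7) = 64/7 ≈ 9.1429)
G(14, C) - T = (1/19)*14 - 1*64/7 = 14/19 - 64/7 = -1118/133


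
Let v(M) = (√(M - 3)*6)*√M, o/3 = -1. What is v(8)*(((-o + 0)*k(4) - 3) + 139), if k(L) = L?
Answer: 1776*√10 ≈ 5616.2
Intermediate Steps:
o = -3 (o = 3*(-1) = -3)
v(M) = 6*√M*√(-3 + M) (v(M) = (√(-3 + M)*6)*√M = (6*√(-3 + M))*√M = 6*√M*√(-3 + M))
v(8)*(((-o + 0)*k(4) - 3) + 139) = (6*√8*√(-3 + 8))*(((-1*(-3) + 0)*4 - 3) + 139) = (6*(2*√2)*√5)*(((3 + 0)*4 - 3) + 139) = (12*√10)*((3*4 - 3) + 139) = (12*√10)*((12 - 3) + 139) = (12*√10)*(9 + 139) = (12*√10)*148 = 1776*√10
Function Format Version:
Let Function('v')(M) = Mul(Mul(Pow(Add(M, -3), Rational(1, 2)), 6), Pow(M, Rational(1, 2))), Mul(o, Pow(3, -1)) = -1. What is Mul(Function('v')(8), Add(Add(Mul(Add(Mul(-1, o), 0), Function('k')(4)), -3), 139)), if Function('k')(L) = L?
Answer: Mul(1776, Pow(10, Rational(1, 2))) ≈ 5616.2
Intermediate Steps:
o = -3 (o = Mul(3, -1) = -3)
Function('v')(M) = Mul(6, Pow(M, Rational(1, 2)), Pow(Add(-3, M), Rational(1, 2))) (Function('v')(M) = Mul(Mul(Pow(Add(-3, M), Rational(1, 2)), 6), Pow(M, Rational(1, 2))) = Mul(Mul(6, Pow(Add(-3, M), Rational(1, 2))), Pow(M, Rational(1, 2))) = Mul(6, Pow(M, Rational(1, 2)), Pow(Add(-3, M), Rational(1, 2))))
Mul(Function('v')(8), Add(Add(Mul(Add(Mul(-1, o), 0), Function('k')(4)), -3), 139)) = Mul(Mul(6, Pow(8, Rational(1, 2)), Pow(Add(-3, 8), Rational(1, 2))), Add(Add(Mul(Add(Mul(-1, -3), 0), 4), -3), 139)) = Mul(Mul(6, Mul(2, Pow(2, Rational(1, 2))), Pow(5, Rational(1, 2))), Add(Add(Mul(Add(3, 0), 4), -3), 139)) = Mul(Mul(12, Pow(10, Rational(1, 2))), Add(Add(Mul(3, 4), -3), 139)) = Mul(Mul(12, Pow(10, Rational(1, 2))), Add(Add(12, -3), 139)) = Mul(Mul(12, Pow(10, Rational(1, 2))), Add(9, 139)) = Mul(Mul(12, Pow(10, Rational(1, 2))), 148) = Mul(1776, Pow(10, Rational(1, 2)))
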